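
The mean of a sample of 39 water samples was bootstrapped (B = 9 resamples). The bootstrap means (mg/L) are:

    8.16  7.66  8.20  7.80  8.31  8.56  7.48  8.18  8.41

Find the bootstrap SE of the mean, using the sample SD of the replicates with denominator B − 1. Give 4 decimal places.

Bootstrap SE is the standard deviation of the 9 replicate means.
Mean of replicates: (8.16 + 7.66 + 8.20 + 7.80 + 8.31 + 8.56 + 7.48 + 8.18 + 8.41) / 9 = 72.76000 / 9 = 8.08444
Sum of squared deviations: (+0.07556)² + (−0.42444)² + (+0.11556)² + (−0.28444)² + (+0.22556)² + (+0.47556)² + (−0.60444)² + (+0.09556)² + (+0.32556)² = 1.03762
Variance = 1.03762 / 8 = 0.12970
SE* = √0.12970

SE* = 0.3601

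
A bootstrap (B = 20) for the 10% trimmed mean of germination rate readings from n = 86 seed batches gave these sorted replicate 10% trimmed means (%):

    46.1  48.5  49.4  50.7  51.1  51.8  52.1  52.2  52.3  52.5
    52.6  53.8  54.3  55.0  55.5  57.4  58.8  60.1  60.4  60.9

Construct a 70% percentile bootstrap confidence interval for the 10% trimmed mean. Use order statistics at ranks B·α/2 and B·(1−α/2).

α = 0.30; lower rank = 20 × 0.150 = 3; upper rank = 20 × 0.850 = 17.
The 3rd smallest replicate is 49.4; the 17th is 58.8.

(49.4, 58.8)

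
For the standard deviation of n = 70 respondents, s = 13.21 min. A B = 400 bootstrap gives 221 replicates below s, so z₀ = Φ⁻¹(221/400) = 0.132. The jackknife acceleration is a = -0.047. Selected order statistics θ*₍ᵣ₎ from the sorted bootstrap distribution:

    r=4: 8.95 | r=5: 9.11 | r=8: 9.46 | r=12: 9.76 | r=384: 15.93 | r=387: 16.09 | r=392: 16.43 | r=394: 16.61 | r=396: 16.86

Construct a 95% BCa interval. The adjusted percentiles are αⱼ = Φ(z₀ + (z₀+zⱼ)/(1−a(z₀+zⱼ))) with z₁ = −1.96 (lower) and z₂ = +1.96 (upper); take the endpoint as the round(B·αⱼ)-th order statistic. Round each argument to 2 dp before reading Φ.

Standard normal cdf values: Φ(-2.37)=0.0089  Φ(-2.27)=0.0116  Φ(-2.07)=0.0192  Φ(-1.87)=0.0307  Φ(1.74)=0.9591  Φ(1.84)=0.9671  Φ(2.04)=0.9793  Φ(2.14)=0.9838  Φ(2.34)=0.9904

Lower: z₀ + z₁ = 0.132 + (-1.960) = -1.828; 1 − a(z₀+z₁) = 1 − (-0.047)(-1.828) = 0.9141; argument = 0.132 + (-1.828)/0.9141 = -1.8678 → -1.87.
α₁ = Φ(-1.87) = 0.0307; rank = round(400 × 0.0307) = 12; θ*₍12₎ = 9.76.
Upper: z₀ + z₂ = 2.092; 1 − a(z₀+z₂) = 1.0983; argument = 2.0367 → 2.04; α₂ = 0.9793; rank = 392; θ*₍392₎ = 16.43.

(9.76, 16.43)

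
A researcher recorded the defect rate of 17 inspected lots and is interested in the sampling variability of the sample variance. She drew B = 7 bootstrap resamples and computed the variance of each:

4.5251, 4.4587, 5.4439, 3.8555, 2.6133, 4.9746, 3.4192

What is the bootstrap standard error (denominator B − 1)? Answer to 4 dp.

Bootstrap SE is the standard deviation of the 7 replicate variances.
Mean of replicates: (4.5251 + 4.4587 + 5.4439 + 3.8555 + 2.6133 + 4.9746 + 3.4192) / 7 = 29.29030 / 7 = 4.18433
Sum of squared deviations: (+0.34077)² + (+0.27437)² + (+1.25957)² + (−0.32883)² + (−1.57103)² + (+0.79027)² + (−0.76513)² = 5.56413
Variance = 5.56413 / 6 = 0.92736
SE* = √0.92736

SE* = 0.9630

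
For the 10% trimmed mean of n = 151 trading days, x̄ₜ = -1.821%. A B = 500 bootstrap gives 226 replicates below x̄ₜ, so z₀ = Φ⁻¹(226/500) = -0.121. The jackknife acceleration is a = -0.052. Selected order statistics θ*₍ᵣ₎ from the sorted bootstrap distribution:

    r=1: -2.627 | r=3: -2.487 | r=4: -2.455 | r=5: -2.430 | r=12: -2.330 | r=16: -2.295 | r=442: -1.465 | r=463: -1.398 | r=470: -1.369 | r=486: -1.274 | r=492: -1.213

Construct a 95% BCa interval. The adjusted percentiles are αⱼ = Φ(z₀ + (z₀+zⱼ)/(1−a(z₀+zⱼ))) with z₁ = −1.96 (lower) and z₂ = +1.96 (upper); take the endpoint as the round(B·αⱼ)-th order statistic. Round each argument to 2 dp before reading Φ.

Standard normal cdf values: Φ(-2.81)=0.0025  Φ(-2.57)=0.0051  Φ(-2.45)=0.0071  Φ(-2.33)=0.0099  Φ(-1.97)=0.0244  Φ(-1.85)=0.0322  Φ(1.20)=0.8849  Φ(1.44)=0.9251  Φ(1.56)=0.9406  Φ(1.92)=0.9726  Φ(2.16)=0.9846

Lower: z₀ + z₁ = -0.121 + (-1.960) = -2.081; 1 − a(z₀+z₁) = 1 − (-0.052)(-2.081) = 0.8918; argument = -0.121 + (-2.081)/0.8918 = -2.4545 → -2.45.
α₁ = Φ(-2.45) = 0.0071; rank = round(500 × 0.0071) = 4; θ*₍4₎ = -2.455.
Upper: z₀ + z₂ = 1.839; 1 − a(z₀+z₂) = 1.0956; argument = 1.5575 → 1.56; α₂ = 0.9406; rank = 470; θ*₍470₎ = -1.369.

(-2.455, -1.369)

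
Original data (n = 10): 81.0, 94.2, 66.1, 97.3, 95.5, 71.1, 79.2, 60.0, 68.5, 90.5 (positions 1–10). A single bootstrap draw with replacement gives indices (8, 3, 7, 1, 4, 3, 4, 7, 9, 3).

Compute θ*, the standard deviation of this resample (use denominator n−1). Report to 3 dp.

θ* = 13.162

Resample values: 60.0, 66.1, 79.2, 81.0, 97.3, 66.1, 97.3, 79.2, 68.5, 66.1.
Mean = 76.0800; sum of squared deviations = 1559.0760
s² = 1559.0760 / 9 = 173.2307
s = √173.2307 = 13.162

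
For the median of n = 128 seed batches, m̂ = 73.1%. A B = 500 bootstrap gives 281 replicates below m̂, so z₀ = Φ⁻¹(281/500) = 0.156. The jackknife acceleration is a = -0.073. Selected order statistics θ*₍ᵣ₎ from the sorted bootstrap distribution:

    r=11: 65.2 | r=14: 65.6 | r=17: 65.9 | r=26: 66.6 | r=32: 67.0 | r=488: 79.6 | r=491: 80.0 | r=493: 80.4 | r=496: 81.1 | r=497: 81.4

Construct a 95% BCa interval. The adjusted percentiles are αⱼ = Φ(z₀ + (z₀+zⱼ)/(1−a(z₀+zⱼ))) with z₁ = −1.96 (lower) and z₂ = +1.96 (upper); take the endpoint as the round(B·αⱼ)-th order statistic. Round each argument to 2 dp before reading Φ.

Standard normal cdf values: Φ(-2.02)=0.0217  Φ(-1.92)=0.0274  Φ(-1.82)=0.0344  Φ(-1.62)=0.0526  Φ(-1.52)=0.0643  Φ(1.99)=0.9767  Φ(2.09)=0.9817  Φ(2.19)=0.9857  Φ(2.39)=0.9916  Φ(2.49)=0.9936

Lower: z₀ + z₁ = 0.156 + (-1.960) = -1.804; 1 − a(z₀+z₁) = 1 − (-0.073)(-1.804) = 0.8683; argument = 0.156 + (-1.804)/0.8683 = -1.9216 → -1.92.
α₁ = Φ(-1.92) = 0.0274; rank = round(500 × 0.0274) = 14; θ*₍14₎ = 65.6.
Upper: z₀ + z₂ = 2.116; 1 − a(z₀+z₂) = 1.1545; argument = 1.9889 → 1.99; α₂ = 0.9767; rank = 488; θ*₍488₎ = 79.6.

(65.6, 79.6)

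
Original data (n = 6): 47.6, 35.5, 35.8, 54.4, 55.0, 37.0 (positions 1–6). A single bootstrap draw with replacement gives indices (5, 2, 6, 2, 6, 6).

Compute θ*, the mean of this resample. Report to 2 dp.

θ* = 39.50

Resample values: 55.0, 35.5, 37.0, 35.5, 37.0, 37.0.
Mean = (55.0 + 35.5 + 37.0 + 35.5 + 37.0 + 37.0) / 6 = 237.00 / 6 = 39.50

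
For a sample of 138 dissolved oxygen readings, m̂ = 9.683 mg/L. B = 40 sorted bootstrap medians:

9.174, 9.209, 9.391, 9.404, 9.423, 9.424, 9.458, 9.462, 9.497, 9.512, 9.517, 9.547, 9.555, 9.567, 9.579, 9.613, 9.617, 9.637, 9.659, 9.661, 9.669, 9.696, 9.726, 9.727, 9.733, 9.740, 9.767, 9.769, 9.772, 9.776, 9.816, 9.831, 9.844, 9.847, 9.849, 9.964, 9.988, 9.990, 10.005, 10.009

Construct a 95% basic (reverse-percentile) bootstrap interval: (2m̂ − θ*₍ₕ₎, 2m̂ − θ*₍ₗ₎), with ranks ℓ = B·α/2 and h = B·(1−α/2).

(9.361, 10.192)

Percentile endpoints at ranks 1 and 39: θ*₍1₎ = 9.174, θ*₍39₎ = 10.005.
Basic interval reflects these around m̂:
  lower = 2 × 9.683 − 10.005 = 9.361
  upper = 2 × 9.683 − 9.174 = 10.192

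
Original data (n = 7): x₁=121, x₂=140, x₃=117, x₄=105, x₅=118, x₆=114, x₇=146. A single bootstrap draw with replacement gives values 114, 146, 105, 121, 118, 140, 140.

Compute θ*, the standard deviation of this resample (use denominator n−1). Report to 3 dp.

θ* = 15.628

Mean = 126.2857; sum of squared deviations = 1465.4286
s² = 1465.4286 / 6 = 244.2381
s = √244.2381 = 15.628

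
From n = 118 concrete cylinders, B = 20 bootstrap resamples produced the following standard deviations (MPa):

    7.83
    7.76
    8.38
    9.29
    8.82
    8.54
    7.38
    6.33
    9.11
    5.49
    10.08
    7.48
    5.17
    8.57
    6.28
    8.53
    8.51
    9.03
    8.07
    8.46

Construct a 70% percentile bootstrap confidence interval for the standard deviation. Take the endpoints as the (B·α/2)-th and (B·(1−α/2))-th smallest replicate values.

(6.28, 9.03)

Sorted replicates: 5.17, 5.49, 6.28, 6.33, 7.38, 7.48, 7.76, 7.83, 8.07, 8.38, 8.46, 8.51, 8.53, 8.54, 8.57, 8.82, 9.03, 9.11, 9.29, 10.08
α = 0.30; lower rank = 20 × 0.150 = 3; upper rank = 20 × 0.850 = 17.
The 3rd smallest replicate is 6.28; the 17th is 9.03.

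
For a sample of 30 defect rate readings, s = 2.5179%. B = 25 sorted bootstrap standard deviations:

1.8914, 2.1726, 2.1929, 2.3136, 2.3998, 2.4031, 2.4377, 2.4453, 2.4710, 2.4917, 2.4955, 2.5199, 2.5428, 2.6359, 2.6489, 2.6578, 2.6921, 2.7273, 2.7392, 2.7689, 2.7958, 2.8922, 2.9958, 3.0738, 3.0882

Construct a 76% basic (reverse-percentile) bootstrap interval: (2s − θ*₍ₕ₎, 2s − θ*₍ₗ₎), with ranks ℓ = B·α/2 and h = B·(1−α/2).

(2.1436, 2.8429)

Percentile endpoints at ranks 3 and 22: θ*₍3₎ = 2.1929, θ*₍22₎ = 2.8922.
Basic interval reflects these around s:
  lower = 2 × 2.5179 − 2.8922 = 2.1436
  upper = 2 × 2.5179 − 2.1929 = 2.8429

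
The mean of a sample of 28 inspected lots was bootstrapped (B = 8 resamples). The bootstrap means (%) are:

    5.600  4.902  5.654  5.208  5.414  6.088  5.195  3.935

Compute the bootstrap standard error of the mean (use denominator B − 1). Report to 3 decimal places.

SE* = 0.640

Bootstrap SE is the standard deviation of the 8 replicate means.
Mean of replicates: (5.600 + 4.902 + 5.654 + 5.208 + 5.414 + 6.088 + 5.195 + 3.935) / 8 = 41.9960 / 8 = 5.2495
Sum of squared deviations: (+0.3505)² + (−0.3475)² + (+0.4045)² + (−0.0415)² + (+0.1645)² + (+0.8385)² + (−0.0545)² + (−1.3145)² = 2.8700
Variance = 2.8700 / 7 = 0.4100
SE* = √0.4100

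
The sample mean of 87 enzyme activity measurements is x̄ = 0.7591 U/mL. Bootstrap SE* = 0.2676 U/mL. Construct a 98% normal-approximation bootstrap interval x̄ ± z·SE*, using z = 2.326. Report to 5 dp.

Margin = 2.326 × 0.2676 = 0.622438
Interval: 0.7591 ± 0.622438

(0.13666, 1.38154)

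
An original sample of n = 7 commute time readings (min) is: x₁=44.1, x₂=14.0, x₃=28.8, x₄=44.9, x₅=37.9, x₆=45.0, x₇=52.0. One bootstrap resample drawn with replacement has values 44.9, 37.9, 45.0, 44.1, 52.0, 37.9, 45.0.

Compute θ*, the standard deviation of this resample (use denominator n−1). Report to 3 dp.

Mean = 43.8286; sum of squared deviations = 141.0343
s² = 141.0343 / 6 = 23.5057
s = √23.5057 = 4.848

θ* = 4.848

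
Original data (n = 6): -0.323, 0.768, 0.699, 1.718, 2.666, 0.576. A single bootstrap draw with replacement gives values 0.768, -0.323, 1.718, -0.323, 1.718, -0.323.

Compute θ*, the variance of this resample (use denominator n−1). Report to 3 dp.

Mean = 0.5392; sum of squared deviations = 5.0617
s² = 5.0617 / 5 = 1.0123

θ* = 1.012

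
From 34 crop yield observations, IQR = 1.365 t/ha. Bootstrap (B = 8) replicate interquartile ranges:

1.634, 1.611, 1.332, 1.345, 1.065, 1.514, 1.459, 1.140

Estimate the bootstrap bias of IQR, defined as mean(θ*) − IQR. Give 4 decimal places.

mean(θ*) = (1.634 + 1.611 + 1.332 + 1.345 + 1.065 + 1.514 + 1.459 + 1.140) / 8 = 1.38750
bias = 1.38750 − 1.365

bias = +0.0225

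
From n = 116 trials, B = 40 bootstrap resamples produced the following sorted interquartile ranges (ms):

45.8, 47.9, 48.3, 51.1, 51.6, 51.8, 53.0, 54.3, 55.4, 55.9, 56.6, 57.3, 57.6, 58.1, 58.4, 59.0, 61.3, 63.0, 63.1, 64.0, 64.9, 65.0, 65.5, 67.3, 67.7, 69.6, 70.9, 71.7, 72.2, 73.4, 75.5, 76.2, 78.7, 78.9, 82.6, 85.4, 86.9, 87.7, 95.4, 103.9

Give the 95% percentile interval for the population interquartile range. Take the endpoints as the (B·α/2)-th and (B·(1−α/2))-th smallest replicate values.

(45.8, 95.4)

α = 0.05; lower rank = 40 × 0.025 = 1; upper rank = 40 × 0.975 = 39.
The 1st smallest replicate is 45.8; the 39th is 95.4.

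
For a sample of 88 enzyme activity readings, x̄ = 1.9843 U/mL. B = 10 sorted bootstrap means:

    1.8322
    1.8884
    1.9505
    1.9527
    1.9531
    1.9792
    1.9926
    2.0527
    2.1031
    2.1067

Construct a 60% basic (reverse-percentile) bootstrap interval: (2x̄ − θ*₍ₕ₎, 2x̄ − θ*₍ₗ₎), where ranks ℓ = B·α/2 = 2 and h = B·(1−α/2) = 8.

(1.9159, 2.0802)

Percentile endpoints at ranks 2 and 8: θ*₍2₎ = 1.8884, θ*₍8₎ = 2.0527.
Basic interval reflects these around x̄:
  lower = 2 × 1.9843 − 2.0527 = 1.9159
  upper = 2 × 1.9843 − 1.8884 = 2.0802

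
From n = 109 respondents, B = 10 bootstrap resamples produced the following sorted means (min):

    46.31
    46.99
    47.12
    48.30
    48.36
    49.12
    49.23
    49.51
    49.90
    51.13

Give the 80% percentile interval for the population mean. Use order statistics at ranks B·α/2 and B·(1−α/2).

(46.31, 49.90)

α = 0.20; lower rank = 10 × 0.100 = 1; upper rank = 10 × 0.900 = 9.
The 1st smallest replicate is 46.31; the 9th is 49.90.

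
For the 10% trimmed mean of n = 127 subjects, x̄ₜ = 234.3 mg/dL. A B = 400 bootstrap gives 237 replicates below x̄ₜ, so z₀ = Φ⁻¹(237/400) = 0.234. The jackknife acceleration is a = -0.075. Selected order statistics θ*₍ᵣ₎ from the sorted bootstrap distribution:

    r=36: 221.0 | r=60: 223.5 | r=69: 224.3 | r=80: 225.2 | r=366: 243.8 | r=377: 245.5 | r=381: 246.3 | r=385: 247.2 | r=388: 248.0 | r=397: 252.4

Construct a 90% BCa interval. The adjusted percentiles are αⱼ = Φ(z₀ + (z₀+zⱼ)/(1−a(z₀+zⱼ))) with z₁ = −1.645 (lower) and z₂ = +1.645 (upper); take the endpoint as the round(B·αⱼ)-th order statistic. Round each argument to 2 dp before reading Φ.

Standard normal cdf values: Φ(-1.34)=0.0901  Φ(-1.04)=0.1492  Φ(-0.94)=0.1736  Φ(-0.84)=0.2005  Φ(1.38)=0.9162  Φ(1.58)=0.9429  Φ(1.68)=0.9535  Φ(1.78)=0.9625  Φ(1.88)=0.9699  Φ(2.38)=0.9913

Lower: z₀ + z₁ = 0.234 + (-1.645) = -1.411; 1 − a(z₀+z₁) = 1 − (-0.075)(-1.411) = 0.8942; argument = 0.234 + (-1.411)/0.8942 = -1.3440 → -1.34.
α₁ = Φ(-1.34) = 0.0901; rank = round(400 × 0.0901) = 36; θ*₍36₎ = 221.0.
Upper: z₀ + z₂ = 1.879; 1 − a(z₀+z₂) = 1.1409; argument = 1.8809 → 1.88; α₂ = 0.9699; rank = 388; θ*₍388₎ = 248.0.

(221.0, 248.0)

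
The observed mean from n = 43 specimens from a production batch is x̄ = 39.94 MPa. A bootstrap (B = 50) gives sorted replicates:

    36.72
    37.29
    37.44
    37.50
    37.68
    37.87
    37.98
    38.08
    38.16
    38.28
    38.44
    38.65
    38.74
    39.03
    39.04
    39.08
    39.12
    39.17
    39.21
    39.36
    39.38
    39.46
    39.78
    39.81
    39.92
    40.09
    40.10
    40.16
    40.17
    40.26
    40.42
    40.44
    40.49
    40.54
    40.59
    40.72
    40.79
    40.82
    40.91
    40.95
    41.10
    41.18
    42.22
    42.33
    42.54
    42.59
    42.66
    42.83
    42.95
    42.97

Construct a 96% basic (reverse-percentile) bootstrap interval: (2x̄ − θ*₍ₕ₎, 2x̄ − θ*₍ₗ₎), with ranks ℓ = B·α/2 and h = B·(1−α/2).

(36.93, 43.16)

Percentile endpoints at ranks 1 and 49: θ*₍1₎ = 36.72, θ*₍49₎ = 42.95.
Basic interval reflects these around x̄:
  lower = 2 × 39.94 − 42.95 = 36.93
  upper = 2 × 39.94 − 36.72 = 43.16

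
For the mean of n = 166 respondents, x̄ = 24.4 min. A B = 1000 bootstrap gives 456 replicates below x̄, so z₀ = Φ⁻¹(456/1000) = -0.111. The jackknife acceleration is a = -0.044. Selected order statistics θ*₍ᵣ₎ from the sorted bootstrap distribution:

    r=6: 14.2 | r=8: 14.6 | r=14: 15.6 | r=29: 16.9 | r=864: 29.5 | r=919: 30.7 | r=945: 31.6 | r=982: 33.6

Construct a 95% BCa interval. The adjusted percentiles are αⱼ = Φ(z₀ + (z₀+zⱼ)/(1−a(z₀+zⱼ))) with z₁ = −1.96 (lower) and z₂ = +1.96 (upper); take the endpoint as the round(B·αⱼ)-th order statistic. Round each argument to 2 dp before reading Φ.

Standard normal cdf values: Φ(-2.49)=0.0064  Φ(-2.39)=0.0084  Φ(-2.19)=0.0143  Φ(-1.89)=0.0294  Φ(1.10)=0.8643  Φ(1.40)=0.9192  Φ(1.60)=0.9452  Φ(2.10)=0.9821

Lower: z₀ + z₁ = -0.111 + (-1.960) = -2.071; 1 − a(z₀+z₁) = 1 − (-0.044)(-2.071) = 0.9089; argument = -0.111 + (-2.071)/0.9089 = -2.3896 → -2.39.
α₁ = Φ(-2.39) = 0.0084; rank = round(1000 × 0.0084) = 8; θ*₍8₎ = 14.6.
Upper: z₀ + z₂ = 1.849; 1 − a(z₀+z₂) = 1.0814; argument = 1.5989 → 1.60; α₂ = 0.9452; rank = 945; θ*₍945₎ = 31.6.

(14.6, 31.6)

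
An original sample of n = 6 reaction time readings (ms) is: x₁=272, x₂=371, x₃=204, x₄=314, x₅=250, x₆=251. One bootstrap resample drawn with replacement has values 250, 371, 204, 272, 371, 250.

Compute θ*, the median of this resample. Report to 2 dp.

Sorted: 204, 250, 250, 272, 371, 371
Median = average of the two middle values = 261.00

θ* = 261.00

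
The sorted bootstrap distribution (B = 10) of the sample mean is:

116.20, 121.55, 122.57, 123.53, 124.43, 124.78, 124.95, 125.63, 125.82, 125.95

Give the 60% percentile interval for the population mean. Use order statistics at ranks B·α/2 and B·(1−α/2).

α = 0.40; lower rank = 10 × 0.200 = 2; upper rank = 10 × 0.800 = 8.
The 2nd smallest replicate is 121.55; the 8th is 125.63.

(121.55, 125.63)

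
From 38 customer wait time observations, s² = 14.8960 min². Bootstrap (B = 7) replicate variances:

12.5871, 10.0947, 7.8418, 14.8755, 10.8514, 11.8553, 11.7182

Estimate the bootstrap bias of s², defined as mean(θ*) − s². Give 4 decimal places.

bias = −3.4926

mean(θ*) = (12.5871 + 10.0947 + 7.8418 + 14.8755 + 10.8514 + 11.8553 + 11.7182) / 7 = 11.40343
bias = 11.40343 − 14.8960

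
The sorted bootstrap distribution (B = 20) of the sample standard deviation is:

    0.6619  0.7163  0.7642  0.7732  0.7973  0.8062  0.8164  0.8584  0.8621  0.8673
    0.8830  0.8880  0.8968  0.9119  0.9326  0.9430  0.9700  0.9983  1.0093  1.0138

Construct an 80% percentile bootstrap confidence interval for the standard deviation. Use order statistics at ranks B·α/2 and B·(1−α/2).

α = 0.20; lower rank = 20 × 0.100 = 2; upper rank = 20 × 0.900 = 18.
The 2nd smallest replicate is 0.7163; the 18th is 0.9983.

(0.7163, 0.9983)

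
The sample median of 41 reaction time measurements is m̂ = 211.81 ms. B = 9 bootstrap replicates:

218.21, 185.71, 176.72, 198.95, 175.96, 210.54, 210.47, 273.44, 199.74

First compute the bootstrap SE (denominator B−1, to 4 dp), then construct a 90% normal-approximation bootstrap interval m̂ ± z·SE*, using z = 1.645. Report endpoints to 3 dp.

Mean of replicates = 205.5267; sum of squared deviations = 6996.1080; SE* = √(6996.1080/8) = 29.5722
Margin = 1.645 × 29.5722 = 48.6463
Interval: 211.81 ± 48.6463

(163.164, 260.456)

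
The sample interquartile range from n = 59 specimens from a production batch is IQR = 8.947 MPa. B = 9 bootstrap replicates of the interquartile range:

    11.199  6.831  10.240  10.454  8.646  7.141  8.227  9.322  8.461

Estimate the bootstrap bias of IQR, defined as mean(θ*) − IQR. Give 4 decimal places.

mean(θ*) = (11.199 + 6.831 + 10.240 + 10.454 + 8.646 + 7.141 + 8.227 + 9.322 + 8.461) / 9 = 8.94678
bias = 8.94678 − 8.947

bias = −0.0002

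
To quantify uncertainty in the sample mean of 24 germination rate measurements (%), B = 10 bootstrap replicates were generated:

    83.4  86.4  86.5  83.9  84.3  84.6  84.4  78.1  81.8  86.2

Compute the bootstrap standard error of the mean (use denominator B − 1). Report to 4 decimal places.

Bootstrap SE is the standard deviation of the 10 replicate means.
Mean of replicates: (83.4 + 86.4 + 86.5 + 83.9 + 84.3 + 84.6 + 84.4 + 78.1 + 81.8 + 86.2) / 10 = 839.60000 / 10 = 83.96000
Sum of squared deviations: (−0.56000)² + (+2.44000)² + (+2.54000)² + (−0.06000)² + (+0.34000)² + (+0.64000)² + (+0.44000)² + (−5.86000)² + (−2.16000)² + (+2.24000)² = 57.46400
Variance = 57.46400 / 9 = 6.38489
SE* = √6.38489

SE* = 2.5268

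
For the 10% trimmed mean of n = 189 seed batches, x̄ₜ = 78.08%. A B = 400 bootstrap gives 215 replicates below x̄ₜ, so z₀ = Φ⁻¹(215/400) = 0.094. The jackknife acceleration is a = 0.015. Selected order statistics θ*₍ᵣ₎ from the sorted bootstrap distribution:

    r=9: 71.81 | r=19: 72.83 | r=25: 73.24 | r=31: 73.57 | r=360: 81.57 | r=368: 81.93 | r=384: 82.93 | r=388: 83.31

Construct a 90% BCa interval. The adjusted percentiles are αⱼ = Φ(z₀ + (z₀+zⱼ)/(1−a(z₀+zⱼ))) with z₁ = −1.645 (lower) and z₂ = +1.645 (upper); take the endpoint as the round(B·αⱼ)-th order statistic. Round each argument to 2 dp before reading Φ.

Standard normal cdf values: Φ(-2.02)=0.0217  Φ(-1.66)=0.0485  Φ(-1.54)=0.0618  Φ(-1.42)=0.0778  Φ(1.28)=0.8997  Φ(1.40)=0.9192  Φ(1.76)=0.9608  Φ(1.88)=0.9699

Lower: z₀ + z₁ = 0.094 + (-1.645) = -1.551; 1 − a(z₀+z₁) = 1 − (0.015)(-1.551) = 1.0233; argument = 0.094 + (-1.551)/1.0233 = -1.4217 → -1.42.
α₁ = Φ(-1.42) = 0.0778; rank = round(400 × 0.0778) = 31; θ*₍31₎ = 73.57.
Upper: z₀ + z₂ = 1.739; 1 − a(z₀+z₂) = 0.9739; argument = 1.8796 → 1.88; α₂ = 0.9699; rank = 388; θ*₍388₎ = 83.31.

(73.57, 83.31)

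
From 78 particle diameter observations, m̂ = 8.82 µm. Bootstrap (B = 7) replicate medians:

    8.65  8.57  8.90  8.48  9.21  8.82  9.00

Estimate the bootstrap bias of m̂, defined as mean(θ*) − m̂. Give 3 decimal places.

mean(θ*) = (8.65 + 8.57 + 8.90 + 8.48 + 9.21 + 8.82 + 9.00) / 7 = 8.8043
bias = 8.8043 − 8.82

bias = −0.016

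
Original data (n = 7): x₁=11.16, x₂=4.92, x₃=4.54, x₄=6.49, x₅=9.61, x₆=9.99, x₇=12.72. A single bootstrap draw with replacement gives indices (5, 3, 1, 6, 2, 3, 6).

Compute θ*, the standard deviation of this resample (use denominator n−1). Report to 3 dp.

Resample values: 9.61, 4.54, 11.16, 9.99, 4.92, 4.54, 9.99.
Mean = 7.8214; sum of squared deviations = 53.7043
s² = 53.7043 / 6 = 8.9507
s = √8.9507 = 2.992

θ* = 2.992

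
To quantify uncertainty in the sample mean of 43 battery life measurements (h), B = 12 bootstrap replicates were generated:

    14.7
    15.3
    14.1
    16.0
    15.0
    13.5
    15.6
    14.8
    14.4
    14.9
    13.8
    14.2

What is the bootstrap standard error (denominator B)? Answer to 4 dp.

SE* = 0.7041

Bootstrap SE is the standard deviation of the 12 replicate means.
Mean of replicates: (14.7 + 15.3 + 14.1 + 16.0 + 15.0 + 13.5 + 15.6 + 14.8 + 14.4 + 14.9 + 13.8 + 14.2) / 12 = 176.30000 / 12 = 14.69167
Sum of squared deviations: (+0.00833)² + (+0.60833)² + (−0.59167)² + (+1.30833)² + (+0.30833)² + (−1.19167)² + (+0.90833)² + (+0.10833)² + (−0.29167)² + (+0.20833)² + (−0.89167)² + (−0.49167)² = 5.94917
Variance = 5.94917 / 12 = 0.49576
SE* = √0.49576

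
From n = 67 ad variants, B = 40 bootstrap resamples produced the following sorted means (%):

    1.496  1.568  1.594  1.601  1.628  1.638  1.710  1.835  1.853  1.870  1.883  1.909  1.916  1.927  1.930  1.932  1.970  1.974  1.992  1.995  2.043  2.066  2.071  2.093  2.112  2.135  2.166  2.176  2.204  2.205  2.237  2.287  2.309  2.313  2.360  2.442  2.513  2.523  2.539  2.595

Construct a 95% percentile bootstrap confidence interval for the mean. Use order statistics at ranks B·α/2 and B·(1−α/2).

(1.496, 2.539)

α = 0.05; lower rank = 40 × 0.025 = 1; upper rank = 40 × 0.975 = 39.
The 1st smallest replicate is 1.496; the 39th is 2.539.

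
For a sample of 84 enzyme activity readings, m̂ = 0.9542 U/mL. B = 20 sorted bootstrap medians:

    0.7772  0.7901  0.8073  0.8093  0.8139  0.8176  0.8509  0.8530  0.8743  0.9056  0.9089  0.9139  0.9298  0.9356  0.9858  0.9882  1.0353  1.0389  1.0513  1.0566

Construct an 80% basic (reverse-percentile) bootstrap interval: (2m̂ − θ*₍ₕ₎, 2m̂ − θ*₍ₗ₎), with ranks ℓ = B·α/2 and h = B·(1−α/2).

Percentile endpoints at ranks 2 and 18: θ*₍2₎ = 0.7901, θ*₍18₎ = 1.0389.
Basic interval reflects these around m̂:
  lower = 2 × 0.9542 − 1.0389 = 0.8695
  upper = 2 × 0.9542 − 0.7901 = 1.1183

(0.8695, 1.1183)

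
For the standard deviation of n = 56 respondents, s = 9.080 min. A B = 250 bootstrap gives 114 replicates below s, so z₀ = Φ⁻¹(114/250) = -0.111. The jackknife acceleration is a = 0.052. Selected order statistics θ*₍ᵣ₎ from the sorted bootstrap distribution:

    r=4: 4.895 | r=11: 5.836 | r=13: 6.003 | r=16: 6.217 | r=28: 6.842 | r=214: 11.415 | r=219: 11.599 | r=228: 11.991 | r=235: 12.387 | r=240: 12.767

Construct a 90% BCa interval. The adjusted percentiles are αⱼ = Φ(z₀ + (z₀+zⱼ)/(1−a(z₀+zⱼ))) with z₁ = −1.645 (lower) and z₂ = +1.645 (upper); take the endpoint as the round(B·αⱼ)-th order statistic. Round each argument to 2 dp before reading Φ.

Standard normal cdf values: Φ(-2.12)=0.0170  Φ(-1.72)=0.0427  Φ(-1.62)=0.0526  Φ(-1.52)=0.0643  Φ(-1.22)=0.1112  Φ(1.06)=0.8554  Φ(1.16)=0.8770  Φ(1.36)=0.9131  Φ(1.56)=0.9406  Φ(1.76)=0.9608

(5.836, 12.387)

Lower: z₀ + z₁ = -0.111 + (-1.645) = -1.756; 1 − a(z₀+z₁) = 1 − (0.052)(-1.756) = 1.0913; argument = -0.111 + (-1.756)/1.0913 = -1.7201 → -1.72.
α₁ = Φ(-1.72) = 0.0427; rank = round(250 × 0.0427) = 11; θ*₍11₎ = 5.836.
Upper: z₀ + z₂ = 1.534; 1 − a(z₀+z₂) = 0.9202; argument = 1.5560 → 1.56; α₂ = 0.9406; rank = 235; θ*₍235₎ = 12.387.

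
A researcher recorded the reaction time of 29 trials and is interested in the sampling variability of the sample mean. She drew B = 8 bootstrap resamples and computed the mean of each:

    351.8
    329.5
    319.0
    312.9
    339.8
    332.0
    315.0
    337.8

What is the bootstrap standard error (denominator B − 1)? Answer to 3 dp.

Bootstrap SE is the standard deviation of the 8 replicate means.
Mean of replicates: (351.8 + 329.5 + 319.0 + 312.9 + 339.8 + 332.0 + 315.0 + 337.8) / 8 = 2637.8000 / 8 = 329.7250
Sum of squared deviations: (+22.0750)² + (−0.2250)² + (−10.7250)² + (−16.8250)² + (+10.0750)² + (+2.2750)² + (−14.7250)² + (+8.0750)² = 1274.1750
Variance = 1274.1750 / 7 = 182.0250
SE* = √182.0250

SE* = 13.492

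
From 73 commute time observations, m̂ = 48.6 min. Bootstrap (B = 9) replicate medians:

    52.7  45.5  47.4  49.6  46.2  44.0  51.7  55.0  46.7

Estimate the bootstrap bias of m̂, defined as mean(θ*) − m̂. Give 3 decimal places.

bias = +0.156

mean(θ*) = (52.7 + 45.5 + 47.4 + 49.6 + 46.2 + 44.0 + 51.7 + 55.0 + 46.7) / 9 = 48.7556
bias = 48.7556 − 48.6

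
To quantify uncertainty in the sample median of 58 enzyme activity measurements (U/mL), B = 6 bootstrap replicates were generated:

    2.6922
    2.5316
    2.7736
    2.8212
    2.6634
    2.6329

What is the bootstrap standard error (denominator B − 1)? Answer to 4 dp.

SE* = 0.1031

Bootstrap SE is the standard deviation of the 6 replicate medians.
Mean of replicates: (2.6922 + 2.5316 + 2.7736 + 2.8212 + 2.6634 + 2.6329) / 6 = 16.11490 / 6 = 2.68582
Sum of squared deviations: (+0.00638)² + (−0.15422)² + (+0.08778)² + (+0.13538)² + (−0.02242)² + (−0.05292)² = 0.05316
Variance = 0.05316 / 5 = 0.01063
SE* = √0.01063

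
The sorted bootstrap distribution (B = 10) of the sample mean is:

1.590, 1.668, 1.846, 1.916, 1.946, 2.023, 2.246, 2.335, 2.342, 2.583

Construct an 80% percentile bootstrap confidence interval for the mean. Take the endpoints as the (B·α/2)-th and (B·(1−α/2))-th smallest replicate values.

α = 0.20; lower rank = 10 × 0.100 = 1; upper rank = 10 × 0.900 = 9.
The 1st smallest replicate is 1.590; the 9th is 2.342.

(1.590, 2.342)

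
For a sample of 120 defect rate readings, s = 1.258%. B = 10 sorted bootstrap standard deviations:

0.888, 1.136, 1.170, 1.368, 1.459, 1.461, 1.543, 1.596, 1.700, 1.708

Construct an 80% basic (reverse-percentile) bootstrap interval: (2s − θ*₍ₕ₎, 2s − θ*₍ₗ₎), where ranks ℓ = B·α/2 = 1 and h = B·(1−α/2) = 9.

Percentile endpoints at ranks 1 and 9: θ*₍1₎ = 0.888, θ*₍9₎ = 1.700.
Basic interval reflects these around s:
  lower = 2 × 1.258 − 1.700 = 0.816
  upper = 2 × 1.258 − 0.888 = 1.628

(0.816, 1.628)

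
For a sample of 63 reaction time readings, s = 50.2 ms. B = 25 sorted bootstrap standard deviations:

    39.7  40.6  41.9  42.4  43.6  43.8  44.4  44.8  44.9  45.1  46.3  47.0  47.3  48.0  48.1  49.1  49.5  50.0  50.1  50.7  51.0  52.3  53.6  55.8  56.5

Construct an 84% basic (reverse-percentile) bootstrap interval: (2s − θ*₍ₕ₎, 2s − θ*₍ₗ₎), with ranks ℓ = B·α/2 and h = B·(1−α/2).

Percentile endpoints at ranks 2 and 23: θ*₍2₎ = 40.6, θ*₍23₎ = 53.6.
Basic interval reflects these around s:
  lower = 2 × 50.2 − 53.6 = 46.8
  upper = 2 × 50.2 − 40.6 = 59.8

(46.8, 59.8)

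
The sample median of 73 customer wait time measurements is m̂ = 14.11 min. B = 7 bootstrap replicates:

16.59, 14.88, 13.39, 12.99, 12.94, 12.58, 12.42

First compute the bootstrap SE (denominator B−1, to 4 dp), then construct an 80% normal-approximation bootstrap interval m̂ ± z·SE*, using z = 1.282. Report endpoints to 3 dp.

(12.165, 16.055)

Mean of replicates = 13.6843; sum of squared deviations = 13.8134; SE* = √(13.8134/6) = 1.5173
Margin = 1.282 × 1.5173 = 1.9452
Interval: 14.11 ± 1.9452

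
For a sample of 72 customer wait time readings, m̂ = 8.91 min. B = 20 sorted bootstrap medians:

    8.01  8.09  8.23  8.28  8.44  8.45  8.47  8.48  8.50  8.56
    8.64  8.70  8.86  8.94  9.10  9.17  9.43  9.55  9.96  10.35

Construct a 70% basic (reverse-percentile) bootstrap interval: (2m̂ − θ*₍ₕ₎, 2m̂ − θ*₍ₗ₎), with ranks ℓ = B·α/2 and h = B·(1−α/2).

Percentile endpoints at ranks 3 and 17: θ*₍3₎ = 8.23, θ*₍17₎ = 9.43.
Basic interval reflects these around m̂:
  lower = 2 × 8.91 − 9.43 = 8.39
  upper = 2 × 8.91 − 8.23 = 9.59

(8.39, 9.59)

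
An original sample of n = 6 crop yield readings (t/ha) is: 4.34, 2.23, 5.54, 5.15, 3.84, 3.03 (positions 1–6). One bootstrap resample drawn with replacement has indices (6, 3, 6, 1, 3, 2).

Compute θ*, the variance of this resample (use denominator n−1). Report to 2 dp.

θ* = 1.97

Resample values: 3.03, 5.54, 3.03, 4.34, 5.54, 2.23.
Mean = 3.9517; sum of squared deviations = 9.8595
s² = 9.8595 / 5 = 1.9719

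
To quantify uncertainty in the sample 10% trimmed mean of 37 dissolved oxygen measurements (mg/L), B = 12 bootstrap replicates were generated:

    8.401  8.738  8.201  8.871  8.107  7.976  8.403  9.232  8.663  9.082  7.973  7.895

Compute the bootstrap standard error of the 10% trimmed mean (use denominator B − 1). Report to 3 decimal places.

Bootstrap SE is the standard deviation of the 12 replicate 10% trimmed means.
Mean of replicates: (8.401 + 8.738 + 8.201 + 8.871 + 8.107 + 7.976 + 8.403 + 9.232 + 8.663 + 9.082 + 7.973 + 7.895) / 12 = 101.5420 / 12 = 8.4618
Sum of squared deviations: (−0.0608)² + (+0.2762)² + (−0.2608)² + (+0.4092)² + (−0.3548)² + (−0.4858)² + (−0.0588)² + (+0.7702)² + (+0.2012)² + (+0.6202)² + (−0.4888)² + (−0.5668)² = 2.2593
Variance = 2.2593 / 11 = 0.2054
SE* = √0.2054

SE* = 0.453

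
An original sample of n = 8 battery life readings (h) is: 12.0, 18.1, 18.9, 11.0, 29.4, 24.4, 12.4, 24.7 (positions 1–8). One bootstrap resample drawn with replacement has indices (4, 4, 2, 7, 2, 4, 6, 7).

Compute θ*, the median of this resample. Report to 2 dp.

Resample values: 11.0, 11.0, 18.1, 12.4, 18.1, 11.0, 24.4, 12.4.
Sorted: 11.0, 11.0, 11.0, 12.4, 12.4, 18.1, 18.1, 24.4
Median = average of the two middle values = 12.40

θ* = 12.40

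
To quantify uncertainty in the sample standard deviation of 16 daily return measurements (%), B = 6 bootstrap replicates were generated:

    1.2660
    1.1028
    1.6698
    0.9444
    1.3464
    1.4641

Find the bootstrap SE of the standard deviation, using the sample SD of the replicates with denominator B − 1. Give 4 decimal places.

Bootstrap SE is the standard deviation of the 6 replicate standard deviations.
Mean of replicates: (1.2660 + 1.1028 + 1.6698 + 0.9444 + 1.3464 + 1.4641) / 6 = 7.79350 / 6 = 1.29892
Sum of squared deviations: (−0.03292)² + (−0.19612)² + (+0.37088)² + (−0.35452)² + (+0.04748)² + (+0.16518)² = 0.33232
Variance = 0.33232 / 5 = 0.06646
SE* = √0.06646

SE* = 0.2578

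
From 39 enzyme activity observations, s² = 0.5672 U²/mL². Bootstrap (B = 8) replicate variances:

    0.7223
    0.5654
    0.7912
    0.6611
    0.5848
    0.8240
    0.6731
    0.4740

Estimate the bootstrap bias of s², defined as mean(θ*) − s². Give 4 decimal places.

bias = +0.0948

mean(θ*) = (0.7223 + 0.5654 + 0.7912 + 0.6611 + 0.5848 + 0.8240 + 0.6731 + 0.4740) / 8 = 0.66199
bias = 0.66199 − 0.5672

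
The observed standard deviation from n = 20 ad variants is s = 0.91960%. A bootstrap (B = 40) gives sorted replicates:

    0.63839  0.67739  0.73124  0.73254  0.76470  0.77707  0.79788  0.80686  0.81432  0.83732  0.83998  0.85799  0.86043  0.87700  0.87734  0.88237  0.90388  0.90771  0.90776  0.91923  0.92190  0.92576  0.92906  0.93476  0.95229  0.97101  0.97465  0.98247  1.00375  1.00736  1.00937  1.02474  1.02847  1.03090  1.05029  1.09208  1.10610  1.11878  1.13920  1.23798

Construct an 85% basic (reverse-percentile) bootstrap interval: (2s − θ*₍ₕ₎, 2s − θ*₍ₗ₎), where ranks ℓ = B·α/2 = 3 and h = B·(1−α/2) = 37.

(0.73310, 1.10796)

Percentile endpoints at ranks 3 and 37: θ*₍3₎ = 0.73124, θ*₍37₎ = 1.10610.
Basic interval reflects these around s:
  lower = 2 × 0.91960 − 1.10610 = 0.73310
  upper = 2 × 0.91960 − 0.73124 = 1.10796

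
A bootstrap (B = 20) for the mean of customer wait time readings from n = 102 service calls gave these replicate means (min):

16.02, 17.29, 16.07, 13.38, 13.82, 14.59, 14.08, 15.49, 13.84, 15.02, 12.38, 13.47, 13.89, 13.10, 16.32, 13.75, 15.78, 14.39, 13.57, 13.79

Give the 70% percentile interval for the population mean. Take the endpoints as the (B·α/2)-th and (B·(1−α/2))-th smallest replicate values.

(13.38, 16.02)

Sorted replicates: 12.38, 13.10, 13.38, 13.47, 13.57, 13.75, 13.79, 13.82, 13.84, 13.89, 14.08, 14.39, 14.59, 15.02, 15.49, 15.78, 16.02, 16.07, 16.32, 17.29
α = 0.30; lower rank = 20 × 0.150 = 3; upper rank = 20 × 0.850 = 17.
The 3rd smallest replicate is 13.38; the 17th is 16.02.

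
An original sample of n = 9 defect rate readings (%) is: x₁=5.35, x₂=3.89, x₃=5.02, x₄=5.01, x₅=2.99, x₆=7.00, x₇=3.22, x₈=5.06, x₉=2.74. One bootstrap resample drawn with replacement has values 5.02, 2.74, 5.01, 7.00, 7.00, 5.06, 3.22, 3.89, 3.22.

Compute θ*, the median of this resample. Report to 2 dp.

Sorted: 2.74, 3.22, 3.22, 3.89, 5.01, 5.02, 5.06, 7.00, 7.00
Median = middle value = 5.01

θ* = 5.01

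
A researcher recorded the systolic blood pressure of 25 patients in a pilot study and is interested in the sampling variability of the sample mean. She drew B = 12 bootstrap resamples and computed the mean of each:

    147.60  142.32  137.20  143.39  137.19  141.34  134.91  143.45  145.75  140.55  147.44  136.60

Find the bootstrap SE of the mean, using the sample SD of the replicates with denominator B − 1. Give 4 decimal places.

Bootstrap SE is the standard deviation of the 12 replicate means.
Mean of replicates: (147.60 + 142.32 + 137.20 + 143.39 + 137.19 + 141.34 + 134.91 + 143.45 + 145.75 + 140.55 + 147.44 + 136.60) / 12 = 1697.74000 / 12 = 141.47833
Sum of squared deviations: (+6.12167)² + (+0.84167)² + (−4.27833)² + (+1.91167)² + (−4.28833)² + (−0.13833)² + (−6.56833)² + (+1.97167)² + (+4.27167)² + (−0.92833)² + (+5.96167)² + (−4.87833)² = 204.02977
Variance = 204.02977 / 11 = 18.54816
SE* = √18.54816

SE* = 4.3068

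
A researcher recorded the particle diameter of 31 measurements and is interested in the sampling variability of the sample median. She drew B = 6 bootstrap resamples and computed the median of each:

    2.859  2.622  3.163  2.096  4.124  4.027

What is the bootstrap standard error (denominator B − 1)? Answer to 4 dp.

SE* = 0.7990

Bootstrap SE is the standard deviation of the 6 replicate medians.
Mean of replicates: (2.859 + 2.622 + 3.163 + 2.096 + 4.124 + 4.027) / 6 = 18.89100 / 6 = 3.14850
Sum of squared deviations: (−0.28950)² + (−0.52650)² + (+0.01450)² + (−1.05250)² + (+0.97550)² + (+0.87850)² = 3.19234
Variance = 3.19234 / 5 = 0.63847
SE* = √0.63847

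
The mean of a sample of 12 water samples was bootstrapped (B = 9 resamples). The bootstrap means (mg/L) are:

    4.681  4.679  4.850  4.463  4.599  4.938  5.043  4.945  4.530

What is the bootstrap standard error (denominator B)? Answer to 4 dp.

SE* = 0.1922

Bootstrap SE is the standard deviation of the 9 replicate means.
Mean of replicates: (4.681 + 4.679 + 4.850 + 4.463 + 4.599 + 4.938 + 5.043 + 4.945 + 4.530) / 9 = 42.72800 / 9 = 4.74756
Sum of squared deviations: (−0.06656)² + (−0.06856)² + (+0.10244)² + (−0.28456)² + (−0.14856)² + (+0.19044)² + (+0.29544)² + (+0.19744)² + (−0.21756)² = 0.33254
Variance = 0.33254 / 9 = 0.03695
SE* = √0.03695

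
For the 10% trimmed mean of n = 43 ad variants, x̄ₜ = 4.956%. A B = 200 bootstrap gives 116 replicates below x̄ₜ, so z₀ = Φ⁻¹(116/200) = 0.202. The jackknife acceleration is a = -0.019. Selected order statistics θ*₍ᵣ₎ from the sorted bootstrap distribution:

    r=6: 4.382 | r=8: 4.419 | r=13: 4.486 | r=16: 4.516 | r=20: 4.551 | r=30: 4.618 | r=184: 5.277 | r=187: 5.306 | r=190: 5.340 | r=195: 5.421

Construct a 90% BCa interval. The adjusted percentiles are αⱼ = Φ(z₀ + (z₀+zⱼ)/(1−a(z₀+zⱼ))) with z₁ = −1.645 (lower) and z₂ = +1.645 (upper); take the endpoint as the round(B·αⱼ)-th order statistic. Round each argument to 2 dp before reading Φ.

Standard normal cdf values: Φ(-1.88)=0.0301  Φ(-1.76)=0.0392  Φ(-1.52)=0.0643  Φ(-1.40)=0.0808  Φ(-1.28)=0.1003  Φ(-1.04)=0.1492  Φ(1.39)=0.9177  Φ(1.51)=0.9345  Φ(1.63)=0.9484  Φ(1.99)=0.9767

(4.551, 5.421)

Lower: z₀ + z₁ = 0.202 + (-1.645) = -1.443; 1 − a(z₀+z₁) = 1 − (-0.019)(-1.443) = 0.9726; argument = 0.202 + (-1.443)/0.9726 = -1.2817 → -1.28.
α₁ = Φ(-1.28) = 0.1003; rank = round(200 × 0.1003) = 20; θ*₍20₎ = 4.551.
Upper: z₀ + z₂ = 1.847; 1 − a(z₀+z₂) = 1.0351; argument = 1.9864 → 1.99; α₂ = 0.9767; rank = 195; θ*₍195₎ = 5.421.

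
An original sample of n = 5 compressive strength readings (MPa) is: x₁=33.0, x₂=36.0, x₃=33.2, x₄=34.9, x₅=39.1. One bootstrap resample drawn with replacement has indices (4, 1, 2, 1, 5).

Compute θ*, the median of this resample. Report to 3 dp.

θ* = 34.900

Resample values: 34.9, 33.0, 36.0, 33.0, 39.1.
Sorted: 33.0, 33.0, 34.9, 36.0, 39.1
Median = middle value = 34.900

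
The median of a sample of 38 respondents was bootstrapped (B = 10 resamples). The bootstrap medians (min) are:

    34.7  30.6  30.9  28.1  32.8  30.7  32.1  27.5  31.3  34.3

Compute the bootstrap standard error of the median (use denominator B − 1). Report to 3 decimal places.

Bootstrap SE is the standard deviation of the 10 replicate medians.
Mean of replicates: (34.7 + 30.6 + 30.9 + 28.1 + 32.8 + 30.7 + 32.1 + 27.5 + 31.3 + 34.3) / 10 = 313.0000 / 10 = 31.3000
Sum of squared deviations: (+3.4000)² + (−0.7000)² + (−0.4000)² + (−3.2000)² + (+1.5000)² + (−0.6000)² + (+0.8000)² + (−3.8000)² + (+0.0000)² + (+3.0000)² = 49.1400
Variance = 49.1400 / 9 = 5.4600
SE* = √5.4600

SE* = 2.337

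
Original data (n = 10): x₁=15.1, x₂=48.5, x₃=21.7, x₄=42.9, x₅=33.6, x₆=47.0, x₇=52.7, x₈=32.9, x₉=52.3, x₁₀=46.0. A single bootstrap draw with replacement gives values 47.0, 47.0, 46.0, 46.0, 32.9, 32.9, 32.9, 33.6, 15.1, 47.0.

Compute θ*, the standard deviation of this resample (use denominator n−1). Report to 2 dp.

Mean = 38.0400; sum of squared deviations = 992.7840
s² = 992.7840 / 9 = 110.3093
s = √110.3093 = 10.50

θ* = 10.50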